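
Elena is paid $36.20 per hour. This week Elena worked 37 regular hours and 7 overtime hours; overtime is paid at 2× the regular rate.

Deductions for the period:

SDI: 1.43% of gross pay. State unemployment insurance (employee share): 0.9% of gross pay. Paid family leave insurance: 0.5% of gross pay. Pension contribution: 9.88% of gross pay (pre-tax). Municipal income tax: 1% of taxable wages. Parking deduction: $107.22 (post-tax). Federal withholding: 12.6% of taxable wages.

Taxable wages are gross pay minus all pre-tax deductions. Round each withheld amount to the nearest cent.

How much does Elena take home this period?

Regular pay: 37 × $36.20 = $1,339.40
Overtime pay: 7 × $36.20 × 2 = $506.80
Gross pay = $1,339.40 + $506.80 = $1,846.20
Pension contribution: $1,846.20 × 0.0988 = $182.40
Taxable wages = $1,846.20 − $182.40 = $1,663.80
Municipal income tax: $1,663.80 × 0.01 = $16.64
Federal withholding: $1,663.80 × 0.126 = $209.64
SDI: $1,846.20 × 0.0143 = $26.40
Paid family leave insurance: $1,846.20 × 0.005 = $9.23
State unemployment insurance (employee share): $1,846.20 × 0.009 = $16.62
Parking deduction: $107.22
Total deductions = $182.40 + $16.64 + $209.64 + $26.40 + $9.23 + $16.62 + $107.22 = $568.15
Net pay = $1,846.20 − $568.15 = $1,278.05

$1,278.05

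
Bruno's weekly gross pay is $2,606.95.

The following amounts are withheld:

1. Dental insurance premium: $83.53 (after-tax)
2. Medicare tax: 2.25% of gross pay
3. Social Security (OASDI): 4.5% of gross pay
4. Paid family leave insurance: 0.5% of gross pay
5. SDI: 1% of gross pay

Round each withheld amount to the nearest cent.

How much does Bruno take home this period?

Social Security (OASDI): $2,606.95 × 0.045 = $117.31
Paid family leave insurance: $2,606.95 × 0.005 = $13.03
SDI: $2,606.95 × 0.01 = $26.07
Medicare tax: $2,606.95 × 0.0225 = $58.66
Dental insurance premium: $83.53
Total deductions = $117.31 + $13.03 + $26.07 + $58.66 + $83.53 = $298.60
Net pay = $2,606.95 − $298.60 = $2,308.35

$2,308.35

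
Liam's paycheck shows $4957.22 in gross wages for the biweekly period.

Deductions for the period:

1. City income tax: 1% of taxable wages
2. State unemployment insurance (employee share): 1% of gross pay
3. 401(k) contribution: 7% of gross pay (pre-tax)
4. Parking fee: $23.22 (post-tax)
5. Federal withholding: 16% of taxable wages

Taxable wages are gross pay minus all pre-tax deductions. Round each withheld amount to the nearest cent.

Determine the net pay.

401(k) contribution: $4957.22 × 0.07 = $347.01
Taxable wages = $4957.22 − $347.01 = $4610.21
City income tax: $4610.21 × 0.01 = $46.10
Federal withholding: $4610.21 × 0.16 = $737.63
State unemployment insurance (employee share): $4957.22 × 0.01 = $49.57
Parking fee: $23.22
Total deductions = $347.01 + $46.10 + $737.63 + $49.57 + $23.22 = $1203.53
Net pay = $4957.22 − $1203.53 = $3753.69

$3753.69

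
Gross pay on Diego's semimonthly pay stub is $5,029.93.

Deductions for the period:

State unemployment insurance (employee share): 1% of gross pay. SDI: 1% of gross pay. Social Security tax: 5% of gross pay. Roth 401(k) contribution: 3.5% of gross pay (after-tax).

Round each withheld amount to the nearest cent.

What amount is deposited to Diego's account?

$4,501.78

Social Security tax: $5,029.93 × 0.05 = $251.50
SDI: $5,029.93 × 0.01 = $50.30
State unemployment insurance (employee share): $5,029.93 × 0.01 = $50.30
Roth 401(k) contribution: $5,029.93 × 0.035 = $176.05
Total deductions = $251.50 + $50.30 + $50.30 + $176.05 = $528.15
Net pay = $5,029.93 − $528.15 = $4,501.78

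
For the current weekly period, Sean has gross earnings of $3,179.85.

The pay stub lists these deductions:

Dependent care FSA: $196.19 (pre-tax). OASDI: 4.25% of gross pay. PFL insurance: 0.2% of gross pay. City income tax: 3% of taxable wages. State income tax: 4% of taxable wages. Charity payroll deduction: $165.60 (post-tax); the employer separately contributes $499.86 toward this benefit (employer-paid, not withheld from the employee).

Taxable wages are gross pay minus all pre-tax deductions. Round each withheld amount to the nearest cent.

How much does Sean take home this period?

Dependent care FSA: $196.19
Taxable wages = $3,179.85 − $196.19 = $2,983.66
City income tax: $2,983.66 × 0.03 = $89.51
State income tax: $2,983.66 × 0.04 = $119.35
OASDI: $3,179.85 × 0.0425 = $135.14
PFL insurance: $3,179.85 × 0.002 = $6.36
Charity payroll deduction: $165.60
(Employer's $499.86 toward charity payroll deduction is not withheld from the employee.)
Total deductions = $196.19 + $89.51 + $119.35 + $135.14 + $6.36 + $165.60 = $712.15
Net pay = $3,179.85 − $712.15 = $2,467.70

$2,467.70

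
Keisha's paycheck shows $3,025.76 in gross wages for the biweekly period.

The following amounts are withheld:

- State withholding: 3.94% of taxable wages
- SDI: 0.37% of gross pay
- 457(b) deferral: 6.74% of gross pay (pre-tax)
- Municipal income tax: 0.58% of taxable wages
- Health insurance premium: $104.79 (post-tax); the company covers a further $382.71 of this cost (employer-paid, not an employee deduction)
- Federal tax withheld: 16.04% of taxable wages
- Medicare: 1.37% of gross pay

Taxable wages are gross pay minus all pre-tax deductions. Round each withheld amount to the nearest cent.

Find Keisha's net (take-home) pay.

457(b) deferral: $3,025.76 × 0.0674 = $203.94
Taxable wages = $3,025.76 − $203.94 = $2,821.82
Federal tax withheld: $2,821.82 × 0.1604 = $452.62
Municipal income tax: $2,821.82 × 0.0058 = $16.37
State withholding: $2,821.82 × 0.0394 = $111.18
SDI: $3,025.76 × 0.0037 = $11.20
Medicare: $3,025.76 × 0.0137 = $41.45
Health insurance premium: $104.79
(Employer's $382.71 toward health insurance premium is not withheld from the employee.)
Total deductions = $203.94 + $452.62 + $16.37 + $111.18 + $11.20 + $41.45 + $104.79 = $941.55
Net pay = $3,025.76 − $941.55 = $2,084.21

$2,084.21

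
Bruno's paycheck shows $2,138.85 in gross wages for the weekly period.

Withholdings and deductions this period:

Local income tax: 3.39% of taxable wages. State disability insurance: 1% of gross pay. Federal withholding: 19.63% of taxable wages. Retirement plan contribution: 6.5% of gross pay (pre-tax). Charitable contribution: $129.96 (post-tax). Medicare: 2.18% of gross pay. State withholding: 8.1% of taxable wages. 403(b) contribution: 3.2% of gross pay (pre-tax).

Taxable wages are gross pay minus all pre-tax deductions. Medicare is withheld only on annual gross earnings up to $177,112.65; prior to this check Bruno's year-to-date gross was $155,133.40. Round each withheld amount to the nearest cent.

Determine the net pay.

Retirement plan contribution: $2,138.85 × 0.065 = $139.03
403(b) contribution: $2,138.85 × 0.032 = $68.44
Pre-tax total = $139.03 + $68.44 = $207.47
Taxable wages = $2,138.85 − $207.47 = $1,931.38
Federal withholding: $1,931.38 × 0.1963 = $379.13
Local income tax: $1,931.38 × 0.0339 = $65.47
State withholding: $1,931.38 × 0.081 = $156.44
Medicare: cap not yet reached, full $2,138.85 is subject → $2,138.85 × 0.0218 = $46.63
State disability insurance: $2,138.85 × 0.01 = $21.39
Charitable contribution: $129.96
Total deductions = $139.03 + $68.44 + $379.13 + $65.47 + $156.44 + $46.63 + $21.39 + $129.96 = $1,006.49
Net pay = $2,138.85 − $1,006.49 = $1,132.36

$1,132.36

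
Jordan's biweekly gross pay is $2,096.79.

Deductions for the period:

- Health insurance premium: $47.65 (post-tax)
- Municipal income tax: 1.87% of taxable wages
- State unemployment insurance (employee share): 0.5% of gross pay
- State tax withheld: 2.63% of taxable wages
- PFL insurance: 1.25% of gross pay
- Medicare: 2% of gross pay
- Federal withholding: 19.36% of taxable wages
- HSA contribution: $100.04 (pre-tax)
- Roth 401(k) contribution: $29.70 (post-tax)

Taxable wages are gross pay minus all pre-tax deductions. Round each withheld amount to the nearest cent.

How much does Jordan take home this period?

HSA contribution: $100.04
Taxable wages = $2,096.79 − $100.04 = $1,996.75
Municipal income tax: $1,996.75 × 0.0187 = $37.34
Federal withholding: $1,996.75 × 0.1936 = $386.57
State tax withheld: $1,996.75 × 0.0263 = $52.51
PFL insurance: $2,096.79 × 0.0125 = $26.21
Medicare: $2,096.79 × 0.02 = $41.94
State unemployment insurance (employee share): $2,096.79 × 0.005 = $10.48
Roth 401(k) contribution: $29.70
Health insurance premium: $47.65
Total deductions = $100.04 + $37.34 + $386.57 + $52.51 + $26.21 + $41.94 + $10.48 + $29.70 + $47.65 = $732.44
Net pay = $2,096.79 − $732.44 = $1,364.35

$1,364.35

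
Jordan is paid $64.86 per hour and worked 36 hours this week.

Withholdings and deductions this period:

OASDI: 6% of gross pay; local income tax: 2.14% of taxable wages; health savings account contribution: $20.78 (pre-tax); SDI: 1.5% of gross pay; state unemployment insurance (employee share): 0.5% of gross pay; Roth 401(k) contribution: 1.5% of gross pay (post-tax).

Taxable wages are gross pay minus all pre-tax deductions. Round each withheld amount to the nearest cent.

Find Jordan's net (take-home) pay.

$2,042.85

Gross pay: 36 × $64.86 = $2,334.96
Health savings account contribution: $20.78
Taxable wages = $2,334.96 − $20.78 = $2,314.18
Local income tax: $2,314.18 × 0.0214 = $49.52
OASDI: $2,334.96 × 0.06 = $140.10
State unemployment insurance (employee share): $2,334.96 × 0.005 = $11.67
SDI: $2,334.96 × 0.015 = $35.02
Roth 401(k) contribution: $2,334.96 × 0.015 = $35.02
Total deductions = $20.78 + $49.52 + $140.10 + $11.67 + $35.02 + $35.02 = $292.11
Net pay = $2,334.96 − $292.11 = $2,042.85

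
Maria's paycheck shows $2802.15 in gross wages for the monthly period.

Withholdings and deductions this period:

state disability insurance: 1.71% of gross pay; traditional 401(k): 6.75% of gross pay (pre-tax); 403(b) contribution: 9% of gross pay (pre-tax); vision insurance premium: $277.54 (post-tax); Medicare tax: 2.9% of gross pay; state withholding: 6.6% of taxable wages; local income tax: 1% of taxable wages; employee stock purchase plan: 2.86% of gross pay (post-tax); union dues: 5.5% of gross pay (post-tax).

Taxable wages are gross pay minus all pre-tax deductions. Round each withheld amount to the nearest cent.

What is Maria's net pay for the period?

$1540.41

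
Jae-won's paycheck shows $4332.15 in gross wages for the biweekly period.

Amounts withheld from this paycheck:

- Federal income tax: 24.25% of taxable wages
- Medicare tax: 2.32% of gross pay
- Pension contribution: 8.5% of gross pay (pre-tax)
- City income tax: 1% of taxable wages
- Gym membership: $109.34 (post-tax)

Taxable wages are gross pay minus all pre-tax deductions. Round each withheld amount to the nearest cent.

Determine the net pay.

$2753.18

Pension contribution: $4332.15 × 0.085 = $368.23
Taxable wages = $4332.15 − $368.23 = $3963.92
Federal income tax: $3963.92 × 0.2425 = $961.25
City income tax: $3963.92 × 0.01 = $39.64
Medicare tax: $4332.15 × 0.0232 = $100.51
Gym membership: $109.34
Total deductions = $368.23 + $961.25 + $39.64 + $100.51 + $109.34 = $1578.97
Net pay = $4332.15 − $1578.97 = $2753.18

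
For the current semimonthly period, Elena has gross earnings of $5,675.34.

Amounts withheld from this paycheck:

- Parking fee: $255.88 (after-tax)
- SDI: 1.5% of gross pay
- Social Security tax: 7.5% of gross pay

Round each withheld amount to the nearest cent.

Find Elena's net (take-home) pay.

SDI: $5,675.34 × 0.015 = $85.13
Social Security tax: $5,675.34 × 0.075 = $425.65
Parking fee: $255.88
Total deductions = $85.13 + $425.65 + $255.88 = $766.66
Net pay = $5,675.34 − $766.66 = $4,908.68

$4,908.68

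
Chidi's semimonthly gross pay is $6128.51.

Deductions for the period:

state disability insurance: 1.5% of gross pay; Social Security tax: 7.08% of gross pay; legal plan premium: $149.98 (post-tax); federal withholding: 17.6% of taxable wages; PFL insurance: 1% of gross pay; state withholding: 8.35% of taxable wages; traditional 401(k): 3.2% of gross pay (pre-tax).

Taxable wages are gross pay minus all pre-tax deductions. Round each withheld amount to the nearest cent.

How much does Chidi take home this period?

$3655.84

Traditional 401(k): $6128.51 × 0.032 = $196.11
Taxable wages = $6128.51 − $196.11 = $5932.40
State withholding: $5932.40 × 0.0835 = $495.36
Federal withholding: $5932.40 × 0.176 = $1044.10
PFL insurance: $6128.51 × 0.01 = $61.29
State disability insurance: $6128.51 × 0.015 = $91.93
Social Security tax: $6128.51 × 0.0708 = $433.90
Legal plan premium: $149.98
Total deductions = $196.11 + $495.36 + $1044.10 + $61.29 + $91.93 + $433.90 + $149.98 = $2472.67
Net pay = $6128.51 − $2472.67 = $3655.84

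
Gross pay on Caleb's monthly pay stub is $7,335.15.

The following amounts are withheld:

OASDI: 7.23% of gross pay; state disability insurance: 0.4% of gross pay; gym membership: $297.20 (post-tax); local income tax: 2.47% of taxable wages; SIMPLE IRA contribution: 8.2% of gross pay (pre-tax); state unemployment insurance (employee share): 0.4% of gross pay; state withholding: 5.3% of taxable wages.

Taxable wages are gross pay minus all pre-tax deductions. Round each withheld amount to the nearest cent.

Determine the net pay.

SIMPLE IRA contribution: $7,335.15 × 0.082 = $601.48
Taxable wages = $7,335.15 − $601.48 = $6,733.67
Local income tax: $6,733.67 × 0.0247 = $166.32
State withholding: $6,733.67 × 0.053 = $356.88
OASDI: $7,335.15 × 0.0723 = $530.33
State unemployment insurance (employee share): $7,335.15 × 0.004 = $29.34
State disability insurance: $7,335.15 × 0.004 = $29.34
Gym membership: $297.20
Total deductions = $601.48 + $166.32 + $356.88 + $530.33 + $29.34 + $29.34 + $297.20 = $2,010.89
Net pay = $7,335.15 − $2,010.89 = $5,324.26

$5,324.26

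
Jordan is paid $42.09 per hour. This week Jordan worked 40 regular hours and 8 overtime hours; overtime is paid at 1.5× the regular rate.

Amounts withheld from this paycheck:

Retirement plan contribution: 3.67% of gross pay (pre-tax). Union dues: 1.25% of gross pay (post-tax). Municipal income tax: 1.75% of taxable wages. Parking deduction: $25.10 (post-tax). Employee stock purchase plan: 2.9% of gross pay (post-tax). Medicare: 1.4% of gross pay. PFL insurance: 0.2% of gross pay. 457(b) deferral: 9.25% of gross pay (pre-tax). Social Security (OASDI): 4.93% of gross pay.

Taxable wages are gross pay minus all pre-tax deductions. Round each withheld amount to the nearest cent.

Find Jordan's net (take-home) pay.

Regular pay: 40 × $42.09 = $1,683.60
Overtime pay: 8 × $42.09 × 1.5 = $505.08
Gross pay = $1,683.60 + $505.08 = $2,188.68
457(b) deferral: $2,188.68 × 0.0925 = $202.45
Retirement plan contribution: $2,188.68 × 0.0367 = $80.32
Pre-tax total = $202.45 + $80.32 = $282.77
Taxable wages = $2,188.68 − $282.77 = $1,905.91
Municipal income tax: $1,905.91 × 0.0175 = $33.35
Medicare: $2,188.68 × 0.014 = $30.64
Social Security (OASDI): $2,188.68 × 0.0493 = $107.90
PFL insurance: $2,188.68 × 0.002 = $4.38
Parking deduction: $25.10
Employee stock purchase plan: $2,188.68 × 0.029 = $63.47
Union dues: $2,188.68 × 0.0125 = $27.36
Total deductions = $202.45 + $80.32 + $33.35 + $30.64 + $107.90 + $4.38 + $25.10 + $63.47 + $27.36 = $574.97
Net pay = $2,188.68 − $574.97 = $1,613.71

$1,613.71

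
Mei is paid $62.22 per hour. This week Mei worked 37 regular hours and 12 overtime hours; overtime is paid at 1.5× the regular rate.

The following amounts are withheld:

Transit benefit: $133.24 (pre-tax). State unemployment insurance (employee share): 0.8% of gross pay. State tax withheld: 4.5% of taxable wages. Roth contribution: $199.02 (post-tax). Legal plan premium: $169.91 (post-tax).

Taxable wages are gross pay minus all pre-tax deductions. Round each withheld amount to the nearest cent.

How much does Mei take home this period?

$2,744.55

Regular pay: 37 × $62.22 = $2,302.14
Overtime pay: 12 × $62.22 × 1.5 = $1,119.96
Gross pay = $2,302.14 + $1,119.96 = $3,422.10
Transit benefit: $133.24
Taxable wages = $3,422.10 − $133.24 = $3,288.86
State tax withheld: $3,288.86 × 0.045 = $148.00
State unemployment insurance (employee share): $3,422.10 × 0.008 = $27.38
Legal plan premium: $169.91
Roth contribution: $199.02
Total deductions = $133.24 + $148.00 + $27.38 + $169.91 + $199.02 = $677.55
Net pay = $3,422.10 − $677.55 = $2,744.55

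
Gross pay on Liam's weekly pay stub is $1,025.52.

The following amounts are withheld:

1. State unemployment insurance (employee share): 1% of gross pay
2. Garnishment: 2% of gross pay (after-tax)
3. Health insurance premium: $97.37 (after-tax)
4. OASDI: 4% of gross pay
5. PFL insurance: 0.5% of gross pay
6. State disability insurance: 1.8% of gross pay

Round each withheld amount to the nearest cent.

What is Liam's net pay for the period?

$832.77

State unemployment insurance (employee share): $1,025.52 × 0.01 = $10.26
PFL insurance: $1,025.52 × 0.005 = $5.13
OASDI: $1,025.52 × 0.04 = $41.02
State disability insurance: $1,025.52 × 0.018 = $18.46
Garnishment: $1,025.52 × 0.02 = $20.51
Health insurance premium: $97.37
Total deductions = $10.26 + $5.13 + $41.02 + $18.46 + $20.51 + $97.37 = $192.75
Net pay = $1,025.52 − $192.75 = $832.77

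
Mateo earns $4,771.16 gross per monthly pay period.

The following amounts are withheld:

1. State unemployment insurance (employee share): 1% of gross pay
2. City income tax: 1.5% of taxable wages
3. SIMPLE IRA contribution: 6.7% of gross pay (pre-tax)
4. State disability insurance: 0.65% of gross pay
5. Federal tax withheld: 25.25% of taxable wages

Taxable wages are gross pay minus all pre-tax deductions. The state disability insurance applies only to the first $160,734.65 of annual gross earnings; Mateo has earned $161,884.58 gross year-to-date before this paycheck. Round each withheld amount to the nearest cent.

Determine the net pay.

$3,213.01

SIMPLE IRA contribution: $4,771.16 × 0.067 = $319.67
Taxable wages = $4,771.16 − $319.67 = $4,451.49
Federal tax withheld: $4,451.49 × 0.2525 = $1,124.00
City income tax: $4,451.49 × 0.015 = $66.77
State unemployment insurance (employee share): $4,771.16 × 0.01 = $47.71
State disability insurance: annual cap $160,734.65 already reached (YTD $161,884.58), so $0.00
Total deductions = $319.67 + $1,124.00 + $66.77 + $47.71 + $0.00 = $1,558.15
Net pay = $4,771.16 − $1,558.15 = $3,213.01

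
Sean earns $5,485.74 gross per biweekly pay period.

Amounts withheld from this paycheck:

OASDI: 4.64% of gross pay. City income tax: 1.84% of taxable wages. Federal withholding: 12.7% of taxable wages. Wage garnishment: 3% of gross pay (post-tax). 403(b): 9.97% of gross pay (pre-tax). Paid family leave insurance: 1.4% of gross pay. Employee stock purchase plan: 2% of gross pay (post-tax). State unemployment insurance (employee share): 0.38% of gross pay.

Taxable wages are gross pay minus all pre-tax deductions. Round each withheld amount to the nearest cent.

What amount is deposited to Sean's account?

403(b): $5,485.74 × 0.0997 = $546.93
Taxable wages = $5,485.74 − $546.93 = $4,938.81
City income tax: $4,938.81 × 0.0184 = $90.87
Federal withholding: $4,938.81 × 0.127 = $627.23
Paid family leave insurance: $5,485.74 × 0.014 = $76.80
State unemployment insurance (employee share): $5,485.74 × 0.0038 = $20.85
OASDI: $5,485.74 × 0.0464 = $254.54
Wage garnishment: $5,485.74 × 0.03 = $164.57
Employee stock purchase plan: $5,485.74 × 0.02 = $109.71
Total deductions = $546.93 + $90.87 + $627.23 + $76.80 + $20.85 + $254.54 + $164.57 + $109.71 = $1,891.50
Net pay = $5,485.74 − $1,891.50 = $3,594.24

$3,594.24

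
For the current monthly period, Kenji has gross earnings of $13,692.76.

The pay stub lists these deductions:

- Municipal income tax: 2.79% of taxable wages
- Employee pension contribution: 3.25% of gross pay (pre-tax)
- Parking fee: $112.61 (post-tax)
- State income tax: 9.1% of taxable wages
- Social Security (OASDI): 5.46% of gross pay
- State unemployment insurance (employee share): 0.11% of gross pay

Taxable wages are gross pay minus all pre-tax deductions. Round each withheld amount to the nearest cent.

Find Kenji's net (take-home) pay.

$10,797.30

Employee pension contribution: $13,692.76 × 0.0325 = $445.01
Taxable wages = $13,692.76 − $445.01 = $13,247.75
State income tax: $13,247.75 × 0.091 = $1,205.55
Municipal income tax: $13,247.75 × 0.0279 = $369.61
Social Security (OASDI): $13,692.76 × 0.0546 = $747.62
State unemployment insurance (employee share): $13,692.76 × 0.0011 = $15.06
Parking fee: $112.61
Total deductions = $445.01 + $1,205.55 + $369.61 + $747.62 + $15.06 + $112.61 = $2,895.46
Net pay = $13,692.76 − $2,895.46 = $10,797.30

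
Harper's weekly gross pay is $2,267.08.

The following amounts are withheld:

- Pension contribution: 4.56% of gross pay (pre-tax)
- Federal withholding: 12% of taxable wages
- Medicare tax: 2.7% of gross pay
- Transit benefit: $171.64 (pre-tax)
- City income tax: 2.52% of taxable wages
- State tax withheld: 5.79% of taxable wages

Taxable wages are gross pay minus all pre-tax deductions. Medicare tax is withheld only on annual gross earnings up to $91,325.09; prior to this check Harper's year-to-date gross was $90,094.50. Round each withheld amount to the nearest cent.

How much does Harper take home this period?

$1,554.24

Transit benefit: $171.64
Pension contribution: $2,267.08 × 0.0456 = $103.38
Pre-tax total = $171.64 + $103.38 = $275.02
Taxable wages = $2,267.08 − $275.02 = $1,992.06
Federal withholding: $1,992.06 × 0.12 = $239.05
State tax withheld: $1,992.06 × 0.0579 = $115.34
City income tax: $1,992.06 × 0.0252 = $50.20
Medicare tax: only $91,325.09 − $90,094.50 = $1,230.59 of this check is subject → $1,230.59 × 0.027 = $33.23
Total deductions = $171.64 + $103.38 + $239.05 + $115.34 + $50.20 + $33.23 = $712.84
Net pay = $2,267.08 − $712.84 = $1,554.24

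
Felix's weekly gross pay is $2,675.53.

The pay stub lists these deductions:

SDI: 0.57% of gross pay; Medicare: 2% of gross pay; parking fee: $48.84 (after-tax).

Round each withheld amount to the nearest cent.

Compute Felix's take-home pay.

SDI: $2,675.53 × 0.0057 = $15.25
Medicare: $2,675.53 × 0.02 = $53.51
Parking fee: $48.84
Total deductions = $15.25 + $53.51 + $48.84 = $117.60
Net pay = $2,675.53 − $117.60 = $2,557.93

$2,557.93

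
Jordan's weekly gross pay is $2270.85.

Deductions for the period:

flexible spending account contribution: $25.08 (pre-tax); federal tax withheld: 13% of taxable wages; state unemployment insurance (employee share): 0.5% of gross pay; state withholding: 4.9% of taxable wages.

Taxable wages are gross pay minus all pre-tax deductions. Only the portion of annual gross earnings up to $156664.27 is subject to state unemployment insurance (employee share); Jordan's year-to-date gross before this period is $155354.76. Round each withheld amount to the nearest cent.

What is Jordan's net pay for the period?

$1837.23

Flexible spending account contribution: $25.08
Taxable wages = $2270.85 − $25.08 = $2245.77
Federal tax withheld: $2245.77 × 0.13 = $291.95
State withholding: $2245.77 × 0.049 = $110.04
State unemployment insurance (employee share): only $156664.27 − $155354.76 = $1309.51 of this check is subject → $1309.51 × 0.005 = $6.55
Total deductions = $25.08 + $291.95 + $110.04 + $6.55 = $433.62
Net pay = $2270.85 − $433.62 = $1837.23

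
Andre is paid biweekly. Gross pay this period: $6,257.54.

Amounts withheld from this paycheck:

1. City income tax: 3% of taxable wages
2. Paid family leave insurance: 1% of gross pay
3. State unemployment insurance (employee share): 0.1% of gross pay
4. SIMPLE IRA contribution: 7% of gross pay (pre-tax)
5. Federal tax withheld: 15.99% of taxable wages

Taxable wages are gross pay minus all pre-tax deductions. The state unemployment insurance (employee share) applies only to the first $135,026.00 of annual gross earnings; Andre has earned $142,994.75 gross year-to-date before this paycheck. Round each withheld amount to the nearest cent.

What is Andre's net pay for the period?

$4,651.80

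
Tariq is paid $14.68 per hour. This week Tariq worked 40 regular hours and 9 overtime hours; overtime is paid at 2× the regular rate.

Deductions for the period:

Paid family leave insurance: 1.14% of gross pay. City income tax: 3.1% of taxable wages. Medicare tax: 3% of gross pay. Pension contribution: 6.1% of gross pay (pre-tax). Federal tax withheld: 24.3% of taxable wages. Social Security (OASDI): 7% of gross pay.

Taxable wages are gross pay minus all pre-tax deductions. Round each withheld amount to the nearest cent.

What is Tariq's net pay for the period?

$485.59

Regular pay: 40 × $14.68 = $587.20
Overtime pay: 9 × $14.68 × 2 = $264.24
Gross pay = $587.20 + $264.24 = $851.44
Pension contribution: $851.44 × 0.061 = $51.94
Taxable wages = $851.44 − $51.94 = $799.50
Federal tax withheld: $799.50 × 0.243 = $194.28
City income tax: $799.50 × 0.031 = $24.78
Medicare tax: $851.44 × 0.03 = $25.54
Paid family leave insurance: $851.44 × 0.0114 = $9.71
Social Security (OASDI): $851.44 × 0.07 = $59.60
Total deductions = $51.94 + $194.28 + $24.78 + $25.54 + $9.71 + $59.60 = $365.85
Net pay = $851.44 − $365.85 = $485.59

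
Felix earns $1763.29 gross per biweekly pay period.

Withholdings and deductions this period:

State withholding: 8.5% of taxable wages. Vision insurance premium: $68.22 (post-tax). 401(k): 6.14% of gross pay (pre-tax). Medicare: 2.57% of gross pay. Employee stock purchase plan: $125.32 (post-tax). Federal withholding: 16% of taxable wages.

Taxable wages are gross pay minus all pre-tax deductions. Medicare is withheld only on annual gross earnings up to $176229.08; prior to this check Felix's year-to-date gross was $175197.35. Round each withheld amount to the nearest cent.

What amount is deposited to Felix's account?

401(k): $1763.29 × 0.0614 = $108.27
Taxable wages = $1763.29 − $108.27 = $1655.02
Federal withholding: $1655.02 × 0.16 = $264.80
State withholding: $1655.02 × 0.085 = $140.68
Medicare: only $176229.08 − $175197.35 = $1031.73 of this check is subject → $1031.73 × 0.0257 = $26.52
Employee stock purchase plan: $125.32
Vision insurance premium: $68.22
Total deductions = $108.27 + $264.80 + $140.68 + $26.52 + $125.32 + $68.22 = $733.81
Net pay = $1763.29 − $733.81 = $1029.48

$1029.48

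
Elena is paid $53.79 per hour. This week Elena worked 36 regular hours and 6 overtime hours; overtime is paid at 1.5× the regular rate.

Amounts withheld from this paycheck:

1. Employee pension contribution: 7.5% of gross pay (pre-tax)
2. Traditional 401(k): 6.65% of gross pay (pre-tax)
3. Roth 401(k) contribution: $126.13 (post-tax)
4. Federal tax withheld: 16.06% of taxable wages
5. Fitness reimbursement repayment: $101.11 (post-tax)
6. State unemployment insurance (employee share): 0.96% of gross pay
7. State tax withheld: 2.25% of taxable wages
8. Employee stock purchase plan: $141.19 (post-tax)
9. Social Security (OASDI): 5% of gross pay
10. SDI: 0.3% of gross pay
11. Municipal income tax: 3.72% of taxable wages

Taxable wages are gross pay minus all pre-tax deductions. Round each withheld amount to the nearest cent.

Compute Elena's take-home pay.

Regular pay: 36 × $53.79 = $1,936.44
Overtime pay: 6 × $53.79 × 1.5 = $484.11
Gross pay = $1,936.44 + $484.11 = $2,420.55
Employee pension contribution: $2,420.55 × 0.075 = $181.54
Traditional 401(k): $2,420.55 × 0.0665 = $160.97
Pre-tax total = $181.54 + $160.97 = $342.51
Taxable wages = $2,420.55 − $342.51 = $2,078.04
Municipal income tax: $2,078.04 × 0.0372 = $77.30
State tax withheld: $2,078.04 × 0.0225 = $46.76
Federal tax withheld: $2,078.04 × 0.1606 = $333.73
SDI: $2,420.55 × 0.003 = $7.26
Social Security (OASDI): $2,420.55 × 0.05 = $121.03
State unemployment insurance (employee share): $2,420.55 × 0.0096 = $23.24
Employee stock purchase plan: $141.19
Fitness reimbursement repayment: $101.11
Roth 401(k) contribution: $126.13
Total deductions = $181.54 + $160.97 + $77.30 + $46.76 + $333.73 + $7.26 + $121.03 + $23.24 + $141.19 + $101.11 + $126.13 = $1,320.26
Net pay = $2,420.55 − $1,320.26 = $1,100.29

$1,100.29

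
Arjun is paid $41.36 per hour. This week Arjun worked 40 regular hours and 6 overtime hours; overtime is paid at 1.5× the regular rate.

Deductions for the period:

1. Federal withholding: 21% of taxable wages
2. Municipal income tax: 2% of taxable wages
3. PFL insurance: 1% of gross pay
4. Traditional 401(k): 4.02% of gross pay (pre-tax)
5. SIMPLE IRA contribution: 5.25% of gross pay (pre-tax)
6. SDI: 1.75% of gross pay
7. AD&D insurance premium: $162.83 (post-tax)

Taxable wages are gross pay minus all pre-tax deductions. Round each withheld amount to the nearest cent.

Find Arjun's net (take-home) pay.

Regular pay: 40 × $41.36 = $1,654.40
Overtime pay: 6 × $41.36 × 1.5 = $372.24
Gross pay = $1,654.40 + $372.24 = $2,026.64
SIMPLE IRA contribution: $2,026.64 × 0.0525 = $106.40
Traditional 401(k): $2,026.64 × 0.0402 = $81.47
Pre-tax total = $106.40 + $81.47 = $187.87
Taxable wages = $2,026.64 − $187.87 = $1,838.77
Federal withholding: $1,838.77 × 0.21 = $386.14
Municipal income tax: $1,838.77 × 0.02 = $36.78
PFL insurance: $2,026.64 × 0.01 = $20.27
SDI: $2,026.64 × 0.0175 = $35.47
AD&D insurance premium: $162.83
Total deductions = $106.40 + $81.47 + $386.14 + $36.78 + $20.27 + $35.47 + $162.83 = $829.36
Net pay = $2,026.64 − $829.36 = $1,197.28

$1,197.28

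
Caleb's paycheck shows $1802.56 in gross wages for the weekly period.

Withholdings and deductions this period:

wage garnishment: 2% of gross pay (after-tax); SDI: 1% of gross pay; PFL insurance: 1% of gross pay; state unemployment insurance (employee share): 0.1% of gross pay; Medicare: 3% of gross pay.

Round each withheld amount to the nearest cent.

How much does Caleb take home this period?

SDI: $1802.56 × 0.01 = $18.03
PFL insurance: $1802.56 × 0.01 = $18.03
State unemployment insurance (employee share): $1802.56 × 0.001 = $1.80
Medicare: $1802.56 × 0.03 = $54.08
Wage garnishment: $1802.56 × 0.02 = $36.05
Total deductions = $18.03 + $18.03 + $1.80 + $54.08 + $36.05 = $127.99
Net pay = $1802.56 − $127.99 = $1674.57

$1674.57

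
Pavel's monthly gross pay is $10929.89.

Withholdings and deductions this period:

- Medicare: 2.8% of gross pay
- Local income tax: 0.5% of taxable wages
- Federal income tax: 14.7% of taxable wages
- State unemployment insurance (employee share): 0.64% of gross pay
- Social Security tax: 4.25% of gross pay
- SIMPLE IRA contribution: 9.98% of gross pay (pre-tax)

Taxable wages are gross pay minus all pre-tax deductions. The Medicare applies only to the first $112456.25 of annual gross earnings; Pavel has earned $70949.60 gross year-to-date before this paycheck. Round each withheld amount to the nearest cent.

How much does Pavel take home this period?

$7503.03

SIMPLE IRA contribution: $10929.89 × 0.0998 = $1090.80
Taxable wages = $10929.89 − $1090.80 = $9839.09
Federal income tax: $9839.09 × 0.147 = $1446.35
Local income tax: $9839.09 × 0.005 = $49.20
State unemployment insurance (employee share): $10929.89 × 0.0064 = $69.95
Medicare: cap not yet reached, full $10929.89 is subject → $10929.89 × 0.028 = $306.04
Social Security tax: $10929.89 × 0.0425 = $464.52
Total deductions = $1090.80 + $1446.35 + $49.20 + $69.95 + $306.04 + $464.52 = $3426.86
Net pay = $10929.89 − $3426.86 = $7503.03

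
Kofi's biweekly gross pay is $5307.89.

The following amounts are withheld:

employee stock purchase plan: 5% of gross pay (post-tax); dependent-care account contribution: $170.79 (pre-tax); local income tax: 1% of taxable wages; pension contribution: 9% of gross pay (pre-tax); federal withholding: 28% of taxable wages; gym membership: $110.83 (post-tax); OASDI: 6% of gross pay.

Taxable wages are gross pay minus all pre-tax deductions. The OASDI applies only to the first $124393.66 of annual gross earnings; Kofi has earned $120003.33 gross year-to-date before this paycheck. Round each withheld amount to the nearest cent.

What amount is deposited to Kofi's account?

$2668.53

Pension contribution: $5307.89 × 0.09 = $477.71
Dependent-care account contribution: $170.79
Pre-tax total = $477.71 + $170.79 = $648.50
Taxable wages = $5307.89 − $648.50 = $4659.39
Local income tax: $4659.39 × 0.01 = $46.59
Federal withholding: $4659.39 × 0.28 = $1304.63
OASDI: only $124393.66 − $120003.33 = $4390.33 of this check is subject → $4390.33 × 0.06 = $263.42
Gym membership: $110.83
Employee stock purchase plan: $5307.89 × 0.05 = $265.39
Total deductions = $477.71 + $170.79 + $46.59 + $1304.63 + $263.42 + $110.83 + $265.39 = $2639.36
Net pay = $5307.89 − $2639.36 = $2668.53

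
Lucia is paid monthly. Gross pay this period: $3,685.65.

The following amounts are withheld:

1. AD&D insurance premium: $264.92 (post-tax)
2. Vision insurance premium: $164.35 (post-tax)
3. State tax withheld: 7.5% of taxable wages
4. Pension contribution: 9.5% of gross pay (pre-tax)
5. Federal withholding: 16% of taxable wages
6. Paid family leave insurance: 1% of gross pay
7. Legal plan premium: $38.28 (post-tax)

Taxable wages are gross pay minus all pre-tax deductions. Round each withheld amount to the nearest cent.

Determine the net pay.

$2,047.26

Pension contribution: $3,685.65 × 0.095 = $350.14
Taxable wages = $3,685.65 − $350.14 = $3,335.51
State tax withheld: $3,335.51 × 0.075 = $250.16
Federal withholding: $3,335.51 × 0.16 = $533.68
Paid family leave insurance: $3,685.65 × 0.01 = $36.86
AD&D insurance premium: $264.92
Vision insurance premium: $164.35
Legal plan premium: $38.28
Total deductions = $350.14 + $250.16 + $533.68 + $36.86 + $264.92 + $164.35 + $38.28 = $1,638.39
Net pay = $3,685.65 − $1,638.39 = $2,047.26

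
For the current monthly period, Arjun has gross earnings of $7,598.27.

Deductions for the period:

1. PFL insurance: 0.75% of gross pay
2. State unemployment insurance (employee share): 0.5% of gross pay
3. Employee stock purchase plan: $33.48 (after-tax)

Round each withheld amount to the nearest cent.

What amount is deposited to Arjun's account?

PFL insurance: $7,598.27 × 0.0075 = $56.99
State unemployment insurance (employee share): $7,598.27 × 0.005 = $37.99
Employee stock purchase plan: $33.48
Total deductions = $56.99 + $37.99 + $33.48 = $128.46
Net pay = $7,598.27 − $128.46 = $7,469.81

$7,469.81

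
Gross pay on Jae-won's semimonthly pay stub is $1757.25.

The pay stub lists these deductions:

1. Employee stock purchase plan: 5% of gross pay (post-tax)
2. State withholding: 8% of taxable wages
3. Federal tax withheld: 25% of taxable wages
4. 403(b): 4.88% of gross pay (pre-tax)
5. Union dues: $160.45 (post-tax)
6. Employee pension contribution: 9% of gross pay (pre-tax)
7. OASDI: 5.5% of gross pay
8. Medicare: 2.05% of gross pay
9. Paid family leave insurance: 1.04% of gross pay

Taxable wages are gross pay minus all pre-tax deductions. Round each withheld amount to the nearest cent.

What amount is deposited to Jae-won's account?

Employee pension contribution: $1757.25 × 0.09 = $158.15
403(b): $1757.25 × 0.0488 = $85.75
Pre-tax total = $158.15 + $85.75 = $243.90
Taxable wages = $1757.25 − $243.90 = $1513.35
Federal tax withheld: $1513.35 × 0.25 = $378.34
State withholding: $1513.35 × 0.08 = $121.07
OASDI: $1757.25 × 0.055 = $96.65
Paid family leave insurance: $1757.25 × 0.0104 = $18.28
Medicare: $1757.25 × 0.0205 = $36.02
Union dues: $160.45
Employee stock purchase plan: $1757.25 × 0.05 = $87.86
Total deductions = $158.15 + $85.75 + $378.34 + $121.07 + $96.65 + $18.28 + $36.02 + $160.45 + $87.86 = $1142.57
Net pay = $1757.25 − $1142.57 = $614.68

$614.68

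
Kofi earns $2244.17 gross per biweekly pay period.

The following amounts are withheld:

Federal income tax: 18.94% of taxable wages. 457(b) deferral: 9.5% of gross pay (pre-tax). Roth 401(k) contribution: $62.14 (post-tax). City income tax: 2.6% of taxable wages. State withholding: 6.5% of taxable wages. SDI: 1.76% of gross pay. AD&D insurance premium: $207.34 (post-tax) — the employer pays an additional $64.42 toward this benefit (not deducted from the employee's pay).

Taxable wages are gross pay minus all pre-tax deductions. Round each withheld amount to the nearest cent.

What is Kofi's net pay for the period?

457(b) deferral: $2244.17 × 0.095 = $213.20
Taxable wages = $2244.17 − $213.20 = $2030.97
State withholding: $2030.97 × 0.065 = $132.01
City income tax: $2030.97 × 0.026 = $52.81
Federal income tax: $2030.97 × 0.1894 = $384.67
SDI: $2244.17 × 0.0176 = $39.50
Roth 401(k) contribution: $62.14
AD&D insurance premium: $207.34
(Employer's $64.42 toward AD&D insurance premium is not withheld from the employee.)
Total deductions = $213.20 + $132.01 + $52.81 + $384.67 + $39.50 + $62.14 + $207.34 = $1091.67
Net pay = $2244.17 − $1091.67 = $1152.50

$1152.50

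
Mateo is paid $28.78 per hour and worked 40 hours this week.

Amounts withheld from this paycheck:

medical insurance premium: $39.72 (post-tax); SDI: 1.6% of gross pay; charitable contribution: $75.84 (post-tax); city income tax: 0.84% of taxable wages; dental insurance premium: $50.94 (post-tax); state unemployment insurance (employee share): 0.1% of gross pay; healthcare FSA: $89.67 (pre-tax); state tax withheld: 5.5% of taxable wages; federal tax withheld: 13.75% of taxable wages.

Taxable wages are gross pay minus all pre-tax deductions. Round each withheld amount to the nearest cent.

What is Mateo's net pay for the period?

Gross pay: 40 × $28.78 = $1151.20
Healthcare FSA: $89.67
Taxable wages = $1151.20 − $89.67 = $1061.53
Federal tax withheld: $1061.53 × 0.1375 = $145.96
City income tax: $1061.53 × 0.0084 = $8.92
State tax withheld: $1061.53 × 0.055 = $58.38
SDI: $1151.20 × 0.016 = $18.42
State unemployment insurance (employee share): $1151.20 × 0.001 = $1.15
Medical insurance premium: $39.72
Dental insurance premium: $50.94
Charitable contribution: $75.84
Total deductions = $89.67 + $145.96 + $8.92 + $58.38 + $18.42 + $1.15 + $39.72 + $50.94 + $75.84 = $489.00
Net pay = $1151.20 − $489.00 = $662.20

$662.20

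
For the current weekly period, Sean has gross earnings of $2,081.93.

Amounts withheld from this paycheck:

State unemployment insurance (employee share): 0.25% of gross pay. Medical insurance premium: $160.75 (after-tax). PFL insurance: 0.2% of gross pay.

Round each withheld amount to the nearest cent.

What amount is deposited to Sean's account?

$1,911.82

PFL insurance: $2,081.93 × 0.002 = $4.16
State unemployment insurance (employee share): $2,081.93 × 0.0025 = $5.20
Medical insurance premium: $160.75
Total deductions = $4.16 + $5.20 + $160.75 = $170.11
Net pay = $2,081.93 − $170.11 = $1,911.82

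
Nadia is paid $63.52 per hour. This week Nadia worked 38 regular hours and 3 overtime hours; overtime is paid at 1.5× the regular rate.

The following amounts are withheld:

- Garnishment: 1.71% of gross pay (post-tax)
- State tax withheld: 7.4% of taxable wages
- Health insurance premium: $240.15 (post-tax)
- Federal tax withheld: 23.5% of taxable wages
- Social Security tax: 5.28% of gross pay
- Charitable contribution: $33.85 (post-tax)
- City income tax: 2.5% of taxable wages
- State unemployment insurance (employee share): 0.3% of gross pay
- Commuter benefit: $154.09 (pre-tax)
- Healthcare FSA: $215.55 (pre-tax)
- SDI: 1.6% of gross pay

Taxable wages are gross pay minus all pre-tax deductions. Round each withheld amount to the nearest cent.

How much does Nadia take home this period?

$1,037.76

Regular pay: 38 × $63.52 = $2,413.76
Overtime pay: 3 × $63.52 × 1.5 = $285.84
Gross pay = $2,413.76 + $285.84 = $2,699.60
Commuter benefit: $154.09
Healthcare FSA: $215.55
Pre-tax total = $154.09 + $215.55 = $369.64
Taxable wages = $2,699.60 − $369.64 = $2,329.96
City income tax: $2,329.96 × 0.025 = $58.25
Federal tax withheld: $2,329.96 × 0.235 = $547.54
State tax withheld: $2,329.96 × 0.074 = $172.42
Social Security tax: $2,699.60 × 0.0528 = $142.54
State unemployment insurance (employee share): $2,699.60 × 0.003 = $8.10
SDI: $2,699.60 × 0.016 = $43.19
Garnishment: $2,699.60 × 0.0171 = $46.16
Charitable contribution: $33.85
Health insurance premium: $240.15
Total deductions = $154.09 + $215.55 + $58.25 + $547.54 + $172.42 + $142.54 + $8.10 + $43.19 + $46.16 + $33.85 + $240.15 = $1,661.84
Net pay = $2,699.60 − $1,661.84 = $1,037.76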